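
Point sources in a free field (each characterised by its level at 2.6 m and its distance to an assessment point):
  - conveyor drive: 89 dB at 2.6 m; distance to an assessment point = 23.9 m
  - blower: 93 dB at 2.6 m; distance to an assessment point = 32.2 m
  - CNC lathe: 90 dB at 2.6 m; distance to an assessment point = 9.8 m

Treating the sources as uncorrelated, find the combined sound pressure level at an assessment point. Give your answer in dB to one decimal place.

First find each source's level at the receiver (point-source: −20·log₁₀(r/r_ref)), then combine on an intensity basis.
conveyor drive: 89 − 20·log₁₀(23.9/2.6) = 89 − 19.27 = 69.73 dB.
blower: 93 − 20·log₁₀(32.2/2.6) = 93 − 21.86 = 71.14 dB.
CNC lathe: 90 − 20·log₁₀(9.8/2.6) = 90 − 11.53 = 78.47 dB.
Σ 10^(L/10) = 9.280e+07 → L_total = 10·log₁₀(9.280e+07) = 79.68 dB.

79.7 dB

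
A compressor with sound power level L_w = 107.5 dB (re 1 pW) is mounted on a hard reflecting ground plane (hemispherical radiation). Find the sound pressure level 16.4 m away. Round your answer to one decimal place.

L_p = L_w − 10·log₁₀(2π·r²) with r = 16.4 m.
2π·r² = 1690 m², 10·log₁₀ of that is 32.279 dB.
L_p = 107.5 − 32.279 = 75.22 dB.

75.2 dB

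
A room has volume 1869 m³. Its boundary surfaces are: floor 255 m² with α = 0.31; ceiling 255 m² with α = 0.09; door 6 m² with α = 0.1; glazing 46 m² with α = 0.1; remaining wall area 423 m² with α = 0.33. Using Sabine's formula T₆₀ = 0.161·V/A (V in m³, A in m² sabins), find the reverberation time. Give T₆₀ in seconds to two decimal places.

1.22 s

Summing Sᵢαᵢ: 255·0.31 + 255·0.09 + 6·0.1 + 46·0.1 + 423·0.33 = 246.79 m².
T₆₀ = 0.161·V/A = 0.161·1869/246.79 = 1.219 s.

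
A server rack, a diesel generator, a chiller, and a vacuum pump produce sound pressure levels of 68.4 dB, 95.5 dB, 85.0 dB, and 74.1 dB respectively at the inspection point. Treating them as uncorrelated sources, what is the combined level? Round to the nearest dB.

96 dB

For uncorrelated sources the intensities add, so convert each level to linear form, sum, and take 10·log₁₀ of the total.
Σ 10^(L/10) = 10^(68.4/10) + 10^(95.5/10) + 10^(85.0/10) + 10^(74.1/10) = 3.897e+09.
L_total = 10·log₁₀(3.897e+09) = 95.91 dB.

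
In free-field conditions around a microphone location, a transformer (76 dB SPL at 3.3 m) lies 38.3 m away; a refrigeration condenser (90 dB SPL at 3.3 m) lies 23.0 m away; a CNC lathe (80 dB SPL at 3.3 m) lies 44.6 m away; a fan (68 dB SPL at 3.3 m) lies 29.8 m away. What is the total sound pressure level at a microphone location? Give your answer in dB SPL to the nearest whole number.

73 dB SPL

Apply inverse-square spreading to bring every level to the receiver, then sum 10^(L/10).
transformer: 76 − 20·log₁₀(38.3/3.3) = 76 − 21.29 = 54.71 dB SPL.
refrigeration condenser: 90 − 20·log₁₀(23.0/3.3) = 90 − 16.86 = 73.14 dB SPL.
CNC lathe: 80 − 20·log₁₀(44.6/3.3) = 80 − 22.62 = 57.38 dB SPL.
fan: 68 − 20·log₁₀(29.8/3.3) = 68 − 19.11 = 48.89 dB SPL.
Σ 10^(L/10) = 2.151e+07 → L_total = 10·log₁₀(2.151e+07) = 73.33 dB SPL.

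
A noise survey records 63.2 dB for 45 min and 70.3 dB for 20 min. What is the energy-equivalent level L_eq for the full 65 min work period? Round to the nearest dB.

L_eq = 10·log₁₀[(1/T)·Σ tᵢ·10^(Lᵢ/10)] with T = 65 min.
Σ tᵢ·10^(Lᵢ/10) = 45·10^(63.2/10) + 20·10^(70.3/10) = 3.083e+08.
L_eq = 10·log₁₀(3.083e+08/65) = 66.76 dB.

67 dB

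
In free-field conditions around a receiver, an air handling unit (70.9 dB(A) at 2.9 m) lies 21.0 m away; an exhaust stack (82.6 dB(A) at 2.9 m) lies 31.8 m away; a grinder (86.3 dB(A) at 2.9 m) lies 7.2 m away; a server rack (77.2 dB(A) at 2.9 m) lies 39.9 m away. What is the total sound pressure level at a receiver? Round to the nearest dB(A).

Propagate each source to the receiver with L = L_ref − 20·log₁₀(r/r_ref), then add intensities.
air handling unit: 70.9 − 20·log₁₀(21.0/2.9) = 70.9 − 17.20 = 53.70 dB(A).
exhaust stack: 82.6 − 20·log₁₀(31.8/2.9) = 82.6 − 20.80 = 61.80 dB(A).
grinder: 86.3 − 20·log₁₀(7.2/2.9) = 86.3 − 7.90 = 78.40 dB(A).
server rack: 77.2 − 20·log₁₀(39.9/2.9) = 77.2 − 22.77 = 54.43 dB(A).
Σ 10^(L/10) = 7.123e+07 → L_total = 10·log₁₀(7.123e+07) = 78.53 dB(A).

79 dB(A)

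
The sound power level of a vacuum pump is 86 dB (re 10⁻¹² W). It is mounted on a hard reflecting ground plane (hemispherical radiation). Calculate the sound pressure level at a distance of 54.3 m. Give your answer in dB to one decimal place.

The power spreads over a hemisphere of area 2π·r², so L_p = L_w − 10·log₁₀(2π·r²).
2π·r² = 1.853e+04 m², 10·log₁₀ of that is 42.678 dB.
L_p = 86 − 42.678 = 43.32 dB.

43.3 dB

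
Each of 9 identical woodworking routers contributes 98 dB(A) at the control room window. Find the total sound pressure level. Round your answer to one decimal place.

With 9 equal, uncorrelated contributions the intensity is 9× that of one unit, giving a rise of 10·log₁₀ 9.
L_total = 98 + 10·log₁₀(9) = 98 + 9.542 = 107.54 dB(A).

107.5 dB(A)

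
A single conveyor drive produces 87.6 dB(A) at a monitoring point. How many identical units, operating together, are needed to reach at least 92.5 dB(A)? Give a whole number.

Need L₁ + 10·log₁₀ N ≥ 92.5, i.e. log₁₀ N ≥ 0.49.
N ≥ 10^(4.9/10) = 3.090, so N = 4.

4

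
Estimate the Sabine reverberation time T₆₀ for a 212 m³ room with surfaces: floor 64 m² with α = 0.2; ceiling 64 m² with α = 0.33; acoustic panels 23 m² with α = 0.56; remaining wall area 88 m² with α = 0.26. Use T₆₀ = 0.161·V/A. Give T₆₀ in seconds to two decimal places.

Summing Sᵢαᵢ: 64·0.2 + 64·0.33 + 23·0.56 + 88·0.26 = 69.68 m².
T₆₀ = 0.161·V/A = 0.161·212/69.68 = 0.490 s.

0.49 s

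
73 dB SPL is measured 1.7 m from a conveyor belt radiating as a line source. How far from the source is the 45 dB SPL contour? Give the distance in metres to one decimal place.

Line-source spreading drops the level by 10·log₁₀(r₂/r₁); inverting, r₂/r₁ = 10^(ΔL/10).
r₂ = 1.7·10^((73−45)/10) = 1.7·10^(28.0/10) = 1072.63 m.

1072.6 m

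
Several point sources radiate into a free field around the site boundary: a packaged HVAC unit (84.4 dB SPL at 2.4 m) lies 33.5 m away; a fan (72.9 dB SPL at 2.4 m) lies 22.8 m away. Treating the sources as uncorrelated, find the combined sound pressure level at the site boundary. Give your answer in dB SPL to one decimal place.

Propagate each source to the receiver with L = L_ref − 20·log₁₀(r/r_ref), then add intensities.
packaged HVAC unit: 84.4 − 20·log₁₀(33.5/2.4) = 84.4 − 22.90 = 61.50 dB SPL.
fan: 72.9 − 20·log₁₀(22.8/2.4) = 72.9 − 19.55 = 53.35 dB SPL.
Σ 10^(L/10) = 1.630e+06 → L_total = 10·log₁₀(1.630e+06) = 62.12 dB SPL.

62.1 dB SPL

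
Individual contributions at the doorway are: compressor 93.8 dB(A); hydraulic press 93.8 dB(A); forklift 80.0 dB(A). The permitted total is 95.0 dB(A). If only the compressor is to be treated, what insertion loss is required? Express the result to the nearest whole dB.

6 dB

Fixed contribution from the other sources: Σ 10^(L/10) = 10^(93.8/10) + 10^(80.0/10) = 2.499e+09 (93.98 dB(A)).
The limit corresponds to 10^(95.0/10) = 3.162e+09; subtracting the fixed part leaves 6.634e+08 for the compressor, i.e. 88.22 dB(A).
Required insertion loss = 93.8 − 88.22 = 5.58 dB.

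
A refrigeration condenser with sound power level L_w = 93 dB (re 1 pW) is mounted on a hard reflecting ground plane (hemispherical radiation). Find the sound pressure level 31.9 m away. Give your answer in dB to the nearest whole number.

The power spreads over a hemisphere of area 2π·r², so L_p = L_w − 10·log₁₀(2π·r²).
2π·r² = 6394 m², 10·log₁₀ of that is 38.058 dB.
L_p = 93 − 38.058 = 54.94 dB.

55 dB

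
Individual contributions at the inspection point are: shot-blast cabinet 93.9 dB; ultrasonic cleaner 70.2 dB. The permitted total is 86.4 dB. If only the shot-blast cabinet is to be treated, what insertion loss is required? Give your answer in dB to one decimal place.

Fixed contribution from the other source: Σ 10^(L/10) = 10^(70.2/10) = 1.047e+07 (70.20 dB).
To meet 86.4 dB overall, the treated shot-blast cabinet may contribute at most 10^(86.4/10) − 1.047e+07 = 4.260e+08, i.e. 86.29 dB.
So the shot-blast cabinet must be reduced from 93.9 to 86.29 dB: IL = 7.61 dB.

7.6 dB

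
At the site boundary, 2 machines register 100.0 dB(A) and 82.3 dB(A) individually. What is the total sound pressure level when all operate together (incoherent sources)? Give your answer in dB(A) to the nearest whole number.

Incoherent sources combine by intensity addition: L_total = 10·log₁₀(Σ 10^(L_i/10)).
Σ 10^(L/10) = 10^(100.0/10) + 10^(82.3/10) = 1.017e+10.
L_total = 10·log₁₀(1.017e+10) = 100.07 dB(A).

100 dB(A)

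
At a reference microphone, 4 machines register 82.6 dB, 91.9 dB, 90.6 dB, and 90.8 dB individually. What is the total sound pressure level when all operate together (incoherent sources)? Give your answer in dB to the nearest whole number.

96 dB

For uncorrelated sources the intensities add, so convert each level to linear form, sum, and take 10·log₁₀ of the total.
Σ 10^(L/10) = 10^(82.6/10) + 10^(91.9/10) + 10^(90.6/10) + 10^(90.8/10) = 4.081e+09.
L_total = 10·log₁₀(4.081e+09) = 96.11 dB.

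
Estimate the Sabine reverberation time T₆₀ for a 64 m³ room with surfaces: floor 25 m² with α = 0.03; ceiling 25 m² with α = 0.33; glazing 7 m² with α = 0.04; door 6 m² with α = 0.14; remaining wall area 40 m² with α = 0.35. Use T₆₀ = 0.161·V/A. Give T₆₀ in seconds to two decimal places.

Total absorption A = 25·0.03 + 25·0.33 + 7·0.04 + 6·0.14 + 40·0.35 = 24.12 m² sabins.
T₆₀ = 0.161 × 64 / 24.12 = 0.427 s.

0.43 s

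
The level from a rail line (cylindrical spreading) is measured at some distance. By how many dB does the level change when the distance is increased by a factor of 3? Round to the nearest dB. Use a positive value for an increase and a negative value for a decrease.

A line source loses 3 dB per doubling of distance; generally ΔL = −10·log₁₀(r₂/r₁).
ΔL = −10·log₁₀(3) = -4.77 dB.

-5 dB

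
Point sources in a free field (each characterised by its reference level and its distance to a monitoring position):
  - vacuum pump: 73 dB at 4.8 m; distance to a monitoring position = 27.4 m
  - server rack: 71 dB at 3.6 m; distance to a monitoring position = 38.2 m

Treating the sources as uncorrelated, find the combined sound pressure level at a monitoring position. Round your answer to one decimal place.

First find each source's level at the receiver (point-source: −20·log₁₀(r/r_ref)), then combine on an intensity basis.
vacuum pump: 73 − 20·log₁₀(27.4/4.8) = 73 − 15.13 = 57.87 dB.
server rack: 71 − 20·log₁₀(38.2/3.6) = 71 − 20.52 = 50.48 dB.
Σ 10^(L/10) = 7.241e+05 → L_total = 10·log₁₀(7.241e+05) = 58.60 dB.

58.6 dB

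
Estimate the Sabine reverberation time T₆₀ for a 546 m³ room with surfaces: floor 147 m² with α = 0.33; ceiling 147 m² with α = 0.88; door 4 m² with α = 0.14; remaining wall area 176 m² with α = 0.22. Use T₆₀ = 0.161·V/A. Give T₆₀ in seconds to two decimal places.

Summing Sᵢαᵢ: 147·0.33 + 147·0.88 + 4·0.14 + 176·0.22 = 217.15 m².
T₆₀ = 0.161 × 546 / 217.15 = 0.405 s.

0.40 s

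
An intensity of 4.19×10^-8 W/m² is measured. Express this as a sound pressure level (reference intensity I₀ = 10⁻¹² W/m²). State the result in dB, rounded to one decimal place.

Dividing by I₀ shifts the exponent by 12: I/I₀ = 4.19×10^4.
L = 10·(0.6222 + 4) = 46.22 dB.

46.2 dB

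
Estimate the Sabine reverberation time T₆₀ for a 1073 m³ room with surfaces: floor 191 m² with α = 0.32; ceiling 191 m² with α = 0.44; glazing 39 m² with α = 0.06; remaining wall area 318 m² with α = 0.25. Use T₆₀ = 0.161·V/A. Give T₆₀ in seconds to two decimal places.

A = Σ Sᵢαᵢ = 191·0.32 + 191·0.44 + 39·0.06 + 318·0.25 = 227.00 m².
T₆₀ = 0.161·V/A = 0.161·1073/227.00 = 0.761 s.

0.76 s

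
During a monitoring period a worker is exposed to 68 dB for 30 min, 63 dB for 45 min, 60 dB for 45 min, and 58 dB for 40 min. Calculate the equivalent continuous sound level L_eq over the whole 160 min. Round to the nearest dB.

The energy average is taken in the linear domain: L_eq = 10·log₁₀[(Σ tᵢ·10^(Lᵢ/10))/T], T = 160 min.
Σ tᵢ·10^(Lᵢ/10) = 30·10^(68/10) + 45·10^(63/10) + 45·10^(60/10) + 40·10^(58/10) = 3.493e+08.
L_eq = 10·log₁₀(3.493e+08/160) = 63.39 dB.

63 dB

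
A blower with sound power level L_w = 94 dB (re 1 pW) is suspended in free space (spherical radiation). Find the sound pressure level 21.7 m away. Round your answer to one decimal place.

L_p = L_w − 10·log₁₀(4π·r²) with r = 21.7 m.
4π·r² = 5917 m², 10·log₁₀ of that is 37.721 dB.
L_p = 94 − 37.721 = 56.28 dB.

56.3 dB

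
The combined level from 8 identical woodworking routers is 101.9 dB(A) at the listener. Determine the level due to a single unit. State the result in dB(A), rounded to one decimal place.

92.9 dB(A)

Dividing the total intensity by 8 lowers the level by 10·log₁₀ 8 = 9.031 dB: L₁ = 101.9 − 9.031.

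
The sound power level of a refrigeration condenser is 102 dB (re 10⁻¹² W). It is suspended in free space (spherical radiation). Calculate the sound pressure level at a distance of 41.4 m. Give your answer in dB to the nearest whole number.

L_p = L_w − 10·log₁₀(4π·r²) with r = 41.4 m.
4π·r² = 2.154e+04 m², 10·log₁₀ of that is 43.332 dB.
L_p = 102 − 43.332 = 58.67 dB.

59 dB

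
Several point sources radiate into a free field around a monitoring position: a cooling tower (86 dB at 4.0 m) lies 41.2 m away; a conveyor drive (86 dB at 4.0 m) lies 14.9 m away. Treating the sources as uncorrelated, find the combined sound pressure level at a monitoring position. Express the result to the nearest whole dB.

75 dB

Propagate each source to the receiver with L = L_ref − 20·log₁₀(r/r_ref), then add intensities.
cooling tower: 86 − 20·log₁₀(41.2/4.0) = 86 − 20.26 = 65.74 dB.
conveyor drive: 86 − 20·log₁₀(14.9/4.0) = 86 − 11.42 = 74.58 dB.
Σ 10^(L/10) = 3.244e+07 → L_total = 10·log₁₀(3.244e+07) = 75.11 dB.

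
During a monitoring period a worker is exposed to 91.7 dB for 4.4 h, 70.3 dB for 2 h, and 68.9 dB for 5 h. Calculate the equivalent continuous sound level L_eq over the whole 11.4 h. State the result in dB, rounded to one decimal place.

87.6 dB

Weight each interval's intensity by its duration and average over T = 11.4 h:
Σ tᵢ·10^(Lᵢ/10) = 4.4·10^(91.7/10) + 2·10^(70.3/10) + 5·10^(68.9/10) = 6.568e+09.
L_eq = 10·log₁₀(6.568e+09/11.4) = 87.61 dB.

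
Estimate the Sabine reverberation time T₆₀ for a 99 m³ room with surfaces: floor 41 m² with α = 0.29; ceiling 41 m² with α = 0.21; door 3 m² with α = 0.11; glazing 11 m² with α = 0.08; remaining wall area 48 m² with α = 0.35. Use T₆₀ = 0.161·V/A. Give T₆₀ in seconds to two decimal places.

0.41 s

Total absorption A = 41·0.29 + 41·0.21 + 3·0.11 + 11·0.08 + 48·0.35 = 38.51 m² sabins.
T₆₀ = 0.161 × 99 / 38.51 = 0.414 s.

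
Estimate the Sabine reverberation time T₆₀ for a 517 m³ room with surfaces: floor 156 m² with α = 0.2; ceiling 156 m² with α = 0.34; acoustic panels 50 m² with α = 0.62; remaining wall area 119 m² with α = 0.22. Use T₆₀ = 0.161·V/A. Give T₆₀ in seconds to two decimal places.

0.59 s

Total absorption A = 156·0.2 + 156·0.34 + 50·0.62 + 119·0.22 = 141.42 m² sabins.
T₆₀ = 0.161·V/A = 0.161·517/141.42 = 0.589 s.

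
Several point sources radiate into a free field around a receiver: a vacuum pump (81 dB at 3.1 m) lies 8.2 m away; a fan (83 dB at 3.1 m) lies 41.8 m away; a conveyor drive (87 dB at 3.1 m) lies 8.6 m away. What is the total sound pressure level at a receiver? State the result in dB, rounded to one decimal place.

79.3 dB

First find each source's level at the receiver (point-source: −20·log₁₀(r/r_ref)), then combine on an intensity basis.
vacuum pump: 81 − 20·log₁₀(8.2/3.1) = 81 − 8.45 = 72.55 dB.
fan: 83 − 20·log₁₀(41.8/3.1) = 83 − 22.60 = 60.40 dB.
conveyor drive: 87 − 20·log₁₀(8.6/3.1) = 87 − 8.86 = 78.14 dB.
Σ 10^(L/10) = 8.421e+07 → L_total = 10·log₁₀(8.421e+07) = 79.25 dB.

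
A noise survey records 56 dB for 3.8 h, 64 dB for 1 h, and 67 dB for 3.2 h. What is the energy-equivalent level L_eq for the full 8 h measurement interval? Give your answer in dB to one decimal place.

L_eq = 10·log₁₀[(1/T)·Σ tᵢ·10^(Lᵢ/10)] with T = 8 h.
Σ tᵢ·10^(Lᵢ/10) = 3.8·10^(56/10) + 1·10^(64/10) + 3.2·10^(67/10) = 2.006e+07.
L_eq = 10·log₁₀(2.006e+07/8) = 63.99 dB.

64.0 dB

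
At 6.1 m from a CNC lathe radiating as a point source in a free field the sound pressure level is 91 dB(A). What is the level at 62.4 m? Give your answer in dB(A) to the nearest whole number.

71 dB(A)

For a point source, L₂ = L₁ − 20·log₁₀(r₂/r₁).
L₂ = 91 − 20·log₁₀(62.4/6.1) = 91 − 20.197 = 70.80 dB(A).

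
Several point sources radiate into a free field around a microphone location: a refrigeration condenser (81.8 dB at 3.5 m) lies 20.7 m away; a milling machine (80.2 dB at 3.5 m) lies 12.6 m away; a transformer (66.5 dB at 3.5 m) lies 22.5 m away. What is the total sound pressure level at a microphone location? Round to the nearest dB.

Propagate each source to the receiver with L = L_ref − 20·log₁₀(r/r_ref), then add intensities.
refrigeration condenser: 81.8 − 20·log₁₀(20.7/3.5) = 81.8 − 15.44 = 66.36 dB.
milling machine: 80.2 − 20·log₁₀(12.6/3.5) = 80.2 − 11.13 = 69.07 dB.
transformer: 66.5 − 20·log₁₀(22.5/3.5) = 66.5 − 16.16 = 50.34 dB.
Σ 10^(L/10) = 1.251e+07 → L_total = 10·log₁₀(1.251e+07) = 70.97 dB.

71 dB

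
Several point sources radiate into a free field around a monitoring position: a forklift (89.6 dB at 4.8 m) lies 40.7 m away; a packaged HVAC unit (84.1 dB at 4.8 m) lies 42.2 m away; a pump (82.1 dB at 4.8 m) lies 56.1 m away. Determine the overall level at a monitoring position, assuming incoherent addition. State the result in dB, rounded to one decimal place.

72.4 dB

Propagate each source to the receiver with L = L_ref − 20·log₁₀(r/r_ref), then add intensities.
forklift: 89.6 − 20·log₁₀(40.7/4.8) = 89.6 − 18.57 = 71.03 dB.
packaged HVAC unit: 84.1 − 20·log₁₀(42.2/4.8) = 84.1 − 18.88 = 65.22 dB.
pump: 82.1 − 20·log₁₀(56.1/4.8) = 82.1 − 21.35 = 60.75 dB.
Σ 10^(L/10) = 1.720e+07 → L_total = 10·log₁₀(1.720e+07) = 72.35 dB.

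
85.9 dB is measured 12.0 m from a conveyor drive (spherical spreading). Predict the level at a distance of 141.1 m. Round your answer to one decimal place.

64.5 dB

Spherical spreading from a point source gives a 20·log₁₀(r₂/r₁) drop.
L₂ = 85.9 − 20·log₁₀(141.1/12.0) = 85.9 − 21.407 = 64.49 dB.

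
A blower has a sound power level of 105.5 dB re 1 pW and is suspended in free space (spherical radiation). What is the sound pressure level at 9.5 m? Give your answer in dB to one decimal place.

75.0 dB

Free-field spherical radiation: L_p = L_w − 10·log₁₀(4π·r²), r = 9.5 m.
4π·r² = 1134 m², 10·log₁₀ of that is 30.547 dB.
L_p = 105.5 − 30.547 = 74.95 dB.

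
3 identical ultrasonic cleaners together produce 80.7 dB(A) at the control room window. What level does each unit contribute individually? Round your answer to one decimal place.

3 equal contributions raise the level by 10·log₁₀ 3 = 4.771 dB, so each unit alone gives 80.7 − 4.771.

75.9 dB(A)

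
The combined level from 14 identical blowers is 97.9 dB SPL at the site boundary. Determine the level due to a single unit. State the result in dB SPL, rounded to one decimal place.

14 equal contributions raise the level by 10·log₁₀ 14 = 11.461 dB, so each unit alone gives 97.9 − 11.461.

86.4 dB SPL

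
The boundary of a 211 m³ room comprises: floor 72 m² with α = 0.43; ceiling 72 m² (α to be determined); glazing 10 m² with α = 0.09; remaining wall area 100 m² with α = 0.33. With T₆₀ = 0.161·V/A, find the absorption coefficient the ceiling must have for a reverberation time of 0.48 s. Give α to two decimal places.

A = 0.161·V/T₆₀ = 0.161·211/0.48 = 70.77 m² sabins.
Absorption from the other surfaces = 72·0.43 + 10·0.09 + 100·0.33 = 64.86 m², so the ceiling must supply 5.91 m² over 72 m².
α = 5.91/72 = 0.082.

0.08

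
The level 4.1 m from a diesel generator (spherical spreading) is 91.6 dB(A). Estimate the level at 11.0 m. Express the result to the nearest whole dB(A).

Spherical spreading from a point source gives a 20·log₁₀(r₂/r₁) drop.
L₂ = 91.6 − 20·log₁₀(11.0/4.1) = 91.6 − 8.572 = 83.03 dB(A).

83 dB(A)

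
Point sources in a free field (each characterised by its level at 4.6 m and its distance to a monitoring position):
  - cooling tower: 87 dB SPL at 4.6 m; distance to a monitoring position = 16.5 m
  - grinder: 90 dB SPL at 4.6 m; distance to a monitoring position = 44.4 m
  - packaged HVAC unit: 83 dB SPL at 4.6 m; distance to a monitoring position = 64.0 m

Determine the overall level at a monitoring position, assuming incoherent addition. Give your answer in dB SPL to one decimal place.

77.1 dB SPL

Apply inverse-square spreading to bring every level to the receiver, then sum 10^(L/10).
cooling tower: 87 − 20·log₁₀(16.5/4.6) = 87 − 11.09 = 75.91 dB SPL.
grinder: 90 − 20·log₁₀(44.4/4.6) = 90 − 19.69 = 70.31 dB SPL.
packaged HVAC unit: 83 − 20·log₁₀(64.0/4.6) = 83 − 22.87 = 60.13 dB SPL.
Σ 10^(L/10) = 5.072e+07 → L_total = 10·log₁₀(5.072e+07) = 77.05 dB SPL.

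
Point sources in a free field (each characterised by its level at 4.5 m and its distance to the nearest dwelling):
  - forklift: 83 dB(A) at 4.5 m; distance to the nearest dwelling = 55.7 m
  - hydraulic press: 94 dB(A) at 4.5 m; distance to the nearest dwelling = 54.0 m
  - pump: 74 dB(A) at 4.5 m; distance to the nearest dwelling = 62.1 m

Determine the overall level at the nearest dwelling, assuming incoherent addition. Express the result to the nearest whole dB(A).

Propagate each source to the receiver with L = L_ref − 20·log₁₀(r/r_ref), then add intensities.
forklift: 83 − 20·log₁₀(55.7/4.5) = 83 − 21.85 = 61.15 dB(A).
hydraulic press: 94 − 20·log₁₀(54.0/4.5) = 94 − 21.58 = 72.42 dB(A).
pump: 74 − 20·log₁₀(62.1/4.5) = 74 − 22.80 = 51.20 dB(A).
Σ 10^(L/10) = 1.888e+07 → L_total = 10·log₁₀(1.888e+07) = 72.76 dB(A).

73 dB(A)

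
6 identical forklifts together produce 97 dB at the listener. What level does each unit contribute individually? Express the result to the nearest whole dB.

For N identical incoherent sources L_total = L₁ + 10·log₁₀ N, so L₁ = 97 − 10·log₁₀(6) = 97 − 7.782.

89 dB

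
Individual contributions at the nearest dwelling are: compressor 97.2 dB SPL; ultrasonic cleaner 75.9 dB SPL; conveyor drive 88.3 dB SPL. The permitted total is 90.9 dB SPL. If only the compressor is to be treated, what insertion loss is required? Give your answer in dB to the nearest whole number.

10 dB

Everything except the compressor sums to 10^(75.9/10) + 10^(88.3/10) = 7.150e+08 in linear terms, 88.54 dB SPL.
To meet 90.9 dB SPL overall, the treated compressor may contribute at most 10^(90.9/10) − 7.150e+08 = 5.153e+08, i.e. 87.12 dB SPL.
Required insertion loss = 97.2 − 87.12 = 10.08 dB.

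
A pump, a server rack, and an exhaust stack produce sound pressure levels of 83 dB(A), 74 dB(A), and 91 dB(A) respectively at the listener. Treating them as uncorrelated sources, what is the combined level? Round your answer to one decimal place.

91.7 dB(A)

Incoherent sources combine by intensity addition: L_total = 10·log₁₀(Σ 10^(L_i/10)).
Σ 10^(L/10) = 10^(83/10) + 10^(74/10) + 10^(91/10) = 1.484e+09.
L_total = 10·log₁₀(1.484e+09) = 91.71 dB(A).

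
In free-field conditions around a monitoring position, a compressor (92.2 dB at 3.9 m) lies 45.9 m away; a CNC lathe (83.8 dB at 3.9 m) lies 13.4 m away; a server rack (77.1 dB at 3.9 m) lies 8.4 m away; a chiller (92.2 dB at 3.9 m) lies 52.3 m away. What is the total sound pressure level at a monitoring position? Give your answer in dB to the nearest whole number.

Apply inverse-square spreading to bring every level to the receiver, then sum 10^(L/10).
compressor: 92.2 − 20·log₁₀(45.9/3.9) = 92.2 − 21.41 = 70.79 dB.
CNC lathe: 83.8 − 20·log₁₀(13.4/3.9) = 83.8 − 10.72 = 73.08 dB.
server rack: 77.1 − 20·log₁₀(8.4/3.9) = 77.1 − 6.66 = 70.44 dB.
chiller: 92.2 − 20·log₁₀(52.3/3.9) = 92.2 − 22.55 = 69.65 dB.
Σ 10^(L/10) = 5.258e+07 → L_total = 10·log₁₀(5.258e+07) = 77.21 dB.

77 dB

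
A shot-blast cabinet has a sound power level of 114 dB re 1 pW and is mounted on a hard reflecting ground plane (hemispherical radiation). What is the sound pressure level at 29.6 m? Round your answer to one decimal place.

Free-field hemispherical radiation: L_p = L_w − 10·log₁₀(2π·r²), r = 29.6 m.
2π·r² = 5505 m², 10·log₁₀ of that is 37.408 dB.
L_p = 114 − 37.408 = 76.59 dB.

76.6 dB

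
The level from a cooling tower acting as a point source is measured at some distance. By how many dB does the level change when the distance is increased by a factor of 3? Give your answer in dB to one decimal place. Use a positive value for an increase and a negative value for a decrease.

-9.5 dB

A point source loses 6 dB per doubling of distance; generally ΔL = −20·log₁₀(r₂/r₁).
ΔL = −20·log₁₀(3) = -9.54 dB.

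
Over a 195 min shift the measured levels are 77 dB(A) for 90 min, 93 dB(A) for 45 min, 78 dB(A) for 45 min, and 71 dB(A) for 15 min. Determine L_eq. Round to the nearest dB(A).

87 dB(A)

Weight each interval's intensity by its duration and average over T = 195 min:
Σ tᵢ·10^(Lᵢ/10) = 90·10^(77/10) + 45·10^(93/10) + 45·10^(78/10) + 15·10^(71/10) = 9.733e+10.
L_eq = 10·log₁₀(9.733e+10/195) = 86.98 dB(A).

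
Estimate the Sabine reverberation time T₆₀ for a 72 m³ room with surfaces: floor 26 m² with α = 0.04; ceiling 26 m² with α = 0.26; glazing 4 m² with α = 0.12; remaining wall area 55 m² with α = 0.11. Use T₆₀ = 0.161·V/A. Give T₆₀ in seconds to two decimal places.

0.81 s

Total absorption A = 26·0.04 + 26·0.26 + 4·0.12 + 55·0.11 = 14.33 m² sabins.
T₆₀ = 0.161·V/A = 0.161·72/14.33 = 0.809 s.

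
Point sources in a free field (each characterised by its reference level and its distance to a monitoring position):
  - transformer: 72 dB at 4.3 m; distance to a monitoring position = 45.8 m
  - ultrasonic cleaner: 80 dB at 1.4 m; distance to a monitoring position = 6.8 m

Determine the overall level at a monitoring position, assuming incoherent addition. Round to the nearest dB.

66 dB

Apply inverse-square spreading to bring every level to the receiver, then sum 10^(L/10).
transformer: 72 − 20·log₁₀(45.8/4.3) = 72 − 20.55 = 51.45 dB.
ultrasonic cleaner: 80 − 20·log₁₀(6.8/1.4) = 80 − 13.73 = 66.27 dB.
Σ 10^(L/10) = 4.378e+06 → L_total = 10·log₁₀(4.378e+06) = 66.41 dB.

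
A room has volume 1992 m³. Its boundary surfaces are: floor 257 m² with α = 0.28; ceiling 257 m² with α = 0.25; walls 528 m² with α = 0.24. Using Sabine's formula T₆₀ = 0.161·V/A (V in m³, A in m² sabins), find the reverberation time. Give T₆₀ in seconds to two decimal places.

Summing Sᵢαᵢ: 257·0.28 + 257·0.25 + 528·0.24 = 262.93 m².
T₆₀ = 0.161·V/A = 0.161·1992/262.93 = 1.220 s.

1.22 s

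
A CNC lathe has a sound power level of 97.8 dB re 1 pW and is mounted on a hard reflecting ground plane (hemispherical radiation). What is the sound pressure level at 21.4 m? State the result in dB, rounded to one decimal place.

Free-field hemispherical radiation: L_p = L_w − 10·log₁₀(2π·r²), r = 21.4 m.
2π·r² = 2877 m², 10·log₁₀ of that is 34.590 dB.
L_p = 97.8 − 34.590 = 63.21 dB.

63.2 dB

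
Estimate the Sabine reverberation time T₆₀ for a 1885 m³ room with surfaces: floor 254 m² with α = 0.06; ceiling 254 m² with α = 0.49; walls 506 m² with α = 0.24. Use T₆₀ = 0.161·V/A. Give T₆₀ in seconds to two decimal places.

Summing Sᵢαᵢ: 254·0.06 + 254·0.49 + 506·0.24 = 261.14 m².
T₆₀ = 0.161 × 1885 / 261.14 = 1.162 s.

1.16 s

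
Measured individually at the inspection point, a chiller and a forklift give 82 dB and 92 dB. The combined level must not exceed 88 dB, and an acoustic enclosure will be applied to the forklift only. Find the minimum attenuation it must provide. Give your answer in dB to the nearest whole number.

5 dB

Everything except the forklift sums to 10^(82/10) = 1.585e+08 in linear terms, 82.00 dB.
To meet 88 dB overall, the treated forklift may contribute at most 10^(88/10) − 1.585e+08 = 4.725e+08, i.e. 86.74 dB.
So the forklift must be reduced from 92 to 86.74 dB: IL = 5.26 dB.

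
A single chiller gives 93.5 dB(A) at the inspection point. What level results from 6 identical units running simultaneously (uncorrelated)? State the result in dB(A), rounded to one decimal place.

101.3 dB(A)

N identical incoherent sources raise the level by 10·log₁₀ N.
L_total = 93.5 + 10·log₁₀(6) = 93.5 + 7.782 = 101.28 dB(A).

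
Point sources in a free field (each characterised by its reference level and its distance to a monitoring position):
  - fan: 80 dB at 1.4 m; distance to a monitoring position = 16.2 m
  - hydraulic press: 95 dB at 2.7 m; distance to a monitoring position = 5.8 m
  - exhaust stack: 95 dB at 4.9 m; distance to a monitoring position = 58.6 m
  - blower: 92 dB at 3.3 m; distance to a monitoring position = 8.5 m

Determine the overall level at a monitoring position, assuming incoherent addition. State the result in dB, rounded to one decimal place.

89.8 dB

Apply inverse-square spreading to bring every level to the receiver, then sum 10^(L/10).
fan: 80 − 20·log₁₀(16.2/1.4) = 80 − 21.27 = 58.73 dB.
hydraulic press: 95 − 20·log₁₀(5.8/2.7) = 95 − 6.64 = 88.36 dB.
exhaust stack: 95 − 20·log₁₀(58.6/4.9) = 95 − 21.55 = 73.45 dB.
blower: 92 − 20·log₁₀(8.5/3.3) = 92 − 8.22 = 83.78 dB.
Σ 10^(L/10) = 9.470e+08 → L_total = 10·log₁₀(9.470e+08) = 89.76 dB.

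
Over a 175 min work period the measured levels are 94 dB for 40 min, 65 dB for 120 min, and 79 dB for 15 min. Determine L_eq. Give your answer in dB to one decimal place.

Weight each interval's intensity by its duration and average over T = 175 min:
Σ tᵢ·10^(Lᵢ/10) = 40·10^(94/10) + 120·10^(65/10) + 15·10^(79/10) = 1.020e+11.
L_eq = 10·log₁₀(1.020e+11/175) = 87.66 dB.

87.7 dB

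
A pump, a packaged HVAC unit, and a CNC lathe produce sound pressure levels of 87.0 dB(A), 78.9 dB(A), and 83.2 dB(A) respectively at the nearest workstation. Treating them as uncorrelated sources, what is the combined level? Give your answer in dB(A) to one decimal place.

89.0 dB(A)

Incoherent sources combine by intensity addition: L_total = 10·log₁₀(Σ 10^(L_i/10)).
Σ 10^(L/10) = 10^(87.0/10) + 10^(78.9/10) + 10^(83.2/10) = 7.877e+08.
L_total = 10·log₁₀(7.877e+08) = 88.96 dB(A).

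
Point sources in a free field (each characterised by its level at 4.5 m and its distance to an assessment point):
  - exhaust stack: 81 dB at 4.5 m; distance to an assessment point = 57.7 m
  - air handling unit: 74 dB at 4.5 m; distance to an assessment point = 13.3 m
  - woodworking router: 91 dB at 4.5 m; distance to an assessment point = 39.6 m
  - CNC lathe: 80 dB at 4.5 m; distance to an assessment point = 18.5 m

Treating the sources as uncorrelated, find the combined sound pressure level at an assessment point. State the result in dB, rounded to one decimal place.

Propagate each source to the receiver with L = L_ref − 20·log₁₀(r/r_ref), then add intensities.
exhaust stack: 81 − 20·log₁₀(57.7/4.5) = 81 − 22.16 = 58.84 dB.
air handling unit: 74 − 20·log₁₀(13.3/4.5) = 74 − 9.41 = 64.59 dB.
woodworking router: 91 − 20·log₁₀(39.6/4.5) = 91 − 18.89 = 72.11 dB.
CNC lathe: 80 − 20·log₁₀(18.5/4.5) = 80 − 12.28 = 67.72 dB.
Σ 10^(L/10) = 2.581e+07 → L_total = 10·log₁₀(2.581e+07) = 74.12 dB.

74.1 dB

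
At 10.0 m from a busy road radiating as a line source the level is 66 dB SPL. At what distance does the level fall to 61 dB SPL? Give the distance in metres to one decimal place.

The 5.0 dB drop corresponds to a distance ratio of 10^(5.0/10) for a line source.
r₂ = 10.0·10^((66−61)/10) = 10.0·10^(5.0/10) = 31.62 m.

31.6 m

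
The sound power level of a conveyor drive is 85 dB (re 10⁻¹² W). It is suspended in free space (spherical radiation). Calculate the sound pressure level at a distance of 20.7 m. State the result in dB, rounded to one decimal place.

47.7 dB

The power spreads over a sphere of area 4π·r², so L_p = L_w − 10·log₁₀(4π·r²).
4π·r² = 5385 m², 10·log₁₀ of that is 37.312 dB.
L_p = 85 − 37.312 = 47.69 dB.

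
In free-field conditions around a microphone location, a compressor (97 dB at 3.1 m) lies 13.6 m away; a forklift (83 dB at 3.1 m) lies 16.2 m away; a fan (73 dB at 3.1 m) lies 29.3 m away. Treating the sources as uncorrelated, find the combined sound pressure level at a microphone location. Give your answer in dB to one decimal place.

84.3 dB

Propagate each source to the receiver with L = L_ref − 20·log₁₀(r/r_ref), then add intensities.
compressor: 97 − 20·log₁₀(13.6/3.1) = 97 − 12.84 = 84.16 dB.
forklift: 83 − 20·log₁₀(16.2/3.1) = 83 − 14.36 = 68.64 dB.
fan: 73 − 20·log₁₀(29.3/3.1) = 73 − 19.51 = 53.49 dB.
Σ 10^(L/10) = 2.679e+08 → L_total = 10·log₁₀(2.679e+08) = 84.28 dB.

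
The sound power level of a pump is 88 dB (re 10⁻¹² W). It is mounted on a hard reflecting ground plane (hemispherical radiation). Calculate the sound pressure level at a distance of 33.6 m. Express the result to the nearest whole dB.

49 dB

The power spreads over a hemisphere of area 2π·r², so L_p = L_w − 10·log₁₀(2π·r²).
2π·r² = 7093 m², 10·log₁₀ of that is 38.509 dB.
L_p = 88 − 38.509 = 49.49 dB.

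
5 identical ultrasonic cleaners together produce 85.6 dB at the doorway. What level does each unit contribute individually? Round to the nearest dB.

Dividing the total intensity by 5 lowers the level by 10·log₁₀ 5 = 6.990 dB: L₁ = 85.6 − 6.990.

79 dB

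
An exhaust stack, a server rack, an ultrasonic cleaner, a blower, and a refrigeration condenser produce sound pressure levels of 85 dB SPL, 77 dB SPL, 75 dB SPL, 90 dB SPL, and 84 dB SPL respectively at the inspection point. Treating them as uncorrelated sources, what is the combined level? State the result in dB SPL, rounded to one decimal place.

For uncorrelated sources the intensities add, so convert each level to linear form, sum, and take 10·log₁₀ of the total.
Σ 10^(L/10) = 10^(85/10) + 10^(77/10) + 10^(75/10) + 10^(90/10) + 10^(84/10) = 1.649e+09.
L_total = 10·log₁₀(1.649e+09) = 92.17 dB SPL.

92.2 dB SPL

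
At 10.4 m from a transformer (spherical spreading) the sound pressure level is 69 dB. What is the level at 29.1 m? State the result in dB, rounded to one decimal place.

60.1 dB

Point-source attenuation: ΔL = 20·log₁₀(r₂/r₁) = 20·log₁₀(29.1/10.4) = 8.937 dB.
L₂ = 69 − 20·log₁₀(29.1/10.4) = 69 − 8.937 = 60.06 dB.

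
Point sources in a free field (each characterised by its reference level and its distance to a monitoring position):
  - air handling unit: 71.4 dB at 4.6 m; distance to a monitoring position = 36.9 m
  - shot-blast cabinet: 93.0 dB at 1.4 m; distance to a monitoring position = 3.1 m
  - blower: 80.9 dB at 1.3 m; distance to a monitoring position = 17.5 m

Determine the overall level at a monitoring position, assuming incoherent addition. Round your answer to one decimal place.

First find each source's level at the receiver (point-source: −20·log₁₀(r/r_ref)), then combine on an intensity basis.
air handling unit: 71.4 − 20·log₁₀(36.9/4.6) = 71.4 − 18.09 = 53.31 dB.
shot-blast cabinet: 93.0 − 20·log₁₀(3.1/1.4) = 93.0 − 6.90 = 86.10 dB.
blower: 80.9 − 20·log₁₀(17.5/1.3) = 80.9 − 22.58 = 58.32 dB.
Σ 10^(L/10) = 4.078e+08 → L_total = 10·log₁₀(4.078e+08) = 86.10 dB.

86.1 dB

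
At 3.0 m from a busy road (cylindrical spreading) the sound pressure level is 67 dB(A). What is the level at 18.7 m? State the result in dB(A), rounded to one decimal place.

Cylindrical spreading from a line source gives a 10·log₁₀(r₂/r₁) drop.
L₂ = 67 − 10·log₁₀(18.7/3.0) = 67 − 7.947 = 59.05 dB(A).

59.1 dB(A)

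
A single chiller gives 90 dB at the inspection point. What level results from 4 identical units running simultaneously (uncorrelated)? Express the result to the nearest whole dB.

With 4 equal, uncorrelated contributions the intensity is 4× that of one unit, giving a rise of 10·log₁₀ 4.
L_total = 90 + 10·log₁₀(4) = 90 + 6.021 = 96.02 dB.

96 dB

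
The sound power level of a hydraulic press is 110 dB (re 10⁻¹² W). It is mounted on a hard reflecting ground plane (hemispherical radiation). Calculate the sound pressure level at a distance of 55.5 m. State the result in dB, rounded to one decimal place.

The power spreads over a hemisphere of area 2π·r², so L_p = L_w − 10·log₁₀(2π·r²).
2π·r² = 1.935e+04 m², 10·log₁₀ of that is 42.868 dB.
L_p = 110 − 42.868 = 67.13 dB.

67.1 dB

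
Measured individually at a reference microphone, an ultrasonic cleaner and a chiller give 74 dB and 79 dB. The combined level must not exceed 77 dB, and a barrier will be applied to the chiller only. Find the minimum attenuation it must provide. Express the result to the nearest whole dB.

The untreated sources together contribute 10^(74/10) = 2.512e+07, i.e. 74.00 dB.
To meet 77 dB overall, the treated chiller may contribute at most 10^(77/10) − 2.512e+07 = 2.500e+07, i.e. 73.98 dB.
So the chiller must be reduced from 79 to 73.98 dB: IL = 5.02 dB.

5 dB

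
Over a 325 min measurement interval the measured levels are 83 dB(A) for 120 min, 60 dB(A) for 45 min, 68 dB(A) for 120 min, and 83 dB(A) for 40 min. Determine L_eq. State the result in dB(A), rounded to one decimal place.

80.0 dB(A)

L_eq = 10·log₁₀[(1/T)·Σ tᵢ·10^(Lᵢ/10)] with T = 325 min.
Σ tᵢ·10^(Lᵢ/10) = 120·10^(83/10) + 45·10^(60/10) + 120·10^(68/10) + 40·10^(83/10) = 3.273e+10.
L_eq = 10·log₁₀(3.273e+10/325) = 80.03 dB(A).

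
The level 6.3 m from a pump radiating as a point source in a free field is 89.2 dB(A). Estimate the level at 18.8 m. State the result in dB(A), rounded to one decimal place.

79.7 dB(A)

For a point source, L₂ = L₁ − 20·log₁₀(r₂/r₁).
L₂ = 89.2 − 20·log₁₀(18.8/6.3) = 89.2 − 9.496 = 79.70 dB(A).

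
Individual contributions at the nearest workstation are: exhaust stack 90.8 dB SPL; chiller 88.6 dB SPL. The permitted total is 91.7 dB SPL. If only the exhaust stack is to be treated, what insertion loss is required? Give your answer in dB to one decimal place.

2.0 dB

Everything except the exhaust stack sums to 10^(88.6/10) = 7.244e+08 in linear terms, 88.60 dB SPL.
The limit corresponds to 10^(91.7/10) = 1.479e+09; subtracting the fixed part leaves 7.547e+08 for the exhaust stack, i.e. 88.78 dB SPL.
So the exhaust stack must be reduced from 90.8 to 88.78 dB SPL: IL = 2.02 dB.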